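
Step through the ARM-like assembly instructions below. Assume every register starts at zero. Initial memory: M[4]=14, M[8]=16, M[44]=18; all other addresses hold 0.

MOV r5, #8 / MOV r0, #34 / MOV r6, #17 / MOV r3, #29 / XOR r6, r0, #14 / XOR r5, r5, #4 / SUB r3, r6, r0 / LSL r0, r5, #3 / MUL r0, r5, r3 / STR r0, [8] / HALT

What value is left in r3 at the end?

r5=8
r0=34
r6=17
r3=29
r6=34^14=44
r5=8^4=12
r3=44-34=10
r0=12<<3=96
r0=12*10=120
STR r0, [8] → M[8]=120
halt.

10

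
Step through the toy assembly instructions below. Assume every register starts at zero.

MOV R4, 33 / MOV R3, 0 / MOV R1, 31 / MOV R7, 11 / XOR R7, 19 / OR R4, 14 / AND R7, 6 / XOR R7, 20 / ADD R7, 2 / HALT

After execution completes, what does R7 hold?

after MOV R4, 33: R4=33
after MOV R3, 0: R3=0
after MOV R1, 31: R1=31
after MOV R7, 11: R7=11
after XOR R7, 19: R7=11^19=24
after OR R4, 14: R4=33|14=47
after AND R7, 6: R7=24&6=0
after XOR R7, 20: R7=0^20=20
after ADD R7, 2: R7=20+2=22
halt.

22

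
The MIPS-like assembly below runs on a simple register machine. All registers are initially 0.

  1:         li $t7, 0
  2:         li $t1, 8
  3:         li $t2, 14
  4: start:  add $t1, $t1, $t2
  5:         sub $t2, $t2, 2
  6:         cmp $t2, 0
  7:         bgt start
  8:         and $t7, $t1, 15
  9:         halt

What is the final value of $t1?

64

after li $t7, 0: $t7=0
after li $t1, 8: $t1=8
after li $t2, 14: $t2=14
after add $t1, $t1, $t2: $t1=8+14=22
after sub $t2, $t2, 2: $t2=14-2=12
cmp $t2, 0  (cmp 12,0)
bgt start: taken
after add $t1, $t1, $t2: $t1=22+12=34
after sub $t2, $t2, 2: $t2=12-2=10
cmp $t2, 0  (cmp 10,0)
bgt start: taken
after add $t1, $t1, $t2: $t1=34+10=44
after sub $t2, $t2, 2: $t2=10-2=8
cmp $t2, 0  (cmp 8,0)
bgt start: taken
after add $t1, $t1, $t2: $t1=44+8=52
after sub $t2, $t2, 2: $t2=8-2=6
cmp $t2, 0  (cmp 6,0)
bgt start: taken
after add $t1, $t1, $t2: $t1=52+6=58
after sub $t2, $t2, 2: $t2=6-2=4
cmp $t2, 0  (cmp 4,0)
bgt start: taken
after add $t1, $t1, $t2: $t1=58+4=62
after sub $t2, $t2, 2: $t2=4-2=2
cmp $t2, 0  (cmp 2,0)
bgt start: taken
after add $t1, $t1, $t2: $t1=62+2=64
after sub $t2, $t2, 2: $t2=2-2=0
cmp $t2, 0  (cmp 0,0)
bgt start: not taken
after and $t7, $t1, 15: $t7=64&15=0
halt.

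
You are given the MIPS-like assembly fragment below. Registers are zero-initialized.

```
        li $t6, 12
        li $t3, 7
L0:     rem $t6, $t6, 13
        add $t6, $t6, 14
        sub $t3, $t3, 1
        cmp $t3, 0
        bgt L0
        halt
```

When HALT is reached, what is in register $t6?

19

after li $t6, 12: $t6=12
after li $t3, 7: $t3=7
after rem $t6, $t6, 13: $t6=12%13=12
after add $t6, $t6, 14: $t6=12+14=26
after sub $t3, $t3, 1: $t3=7-1=6
cmp $t3, 0  (cmp 6,0)
bgt L0: taken
after rem $t6, $t6, 13: $t6=26%13=0
after add $t6, $t6, 14: $t6=0+14=14
after sub $t3, $t3, 1: $t3=6-1=5
cmp $t3, 0  (cmp 5,0)
bgt L0: taken
after rem $t6, $t6, 13: $t6=14%13=1
after add $t6, $t6, 14: $t6=1+14=15
after sub $t3, $t3, 1: $t3=5-1=4
cmp $t3, 0  (cmp 4,0)
bgt L0: taken
after rem $t6, $t6, 13: $t6=15%13=2
after add $t6, $t6, 14: $t6=2+14=16
after sub $t3, $t3, 1: $t3=4-1=3
cmp $t3, 0  (cmp 3,0)
bgt L0: taken
after rem $t6, $t6, 13: $t6=16%13=3
after add $t6, $t6, 14: $t6=3+14=17
after sub $t3, $t3, 1: $t3=3-1=2
cmp $t3, 0  (cmp 2,0)
bgt L0: taken
after rem $t6, $t6, 13: $t6=17%13=4
after add $t6, $t6, 14: $t6=4+14=18
after sub $t3, $t3, 1: $t3=2-1=1
cmp $t3, 0  (cmp 1,0)
bgt L0: taken
after rem $t6, $t6, 13: $t6=18%13=5
after add $t6, $t6, 14: $t6=5+14=19
after sub $t3, $t3, 1: $t3=1-1=0
cmp $t3, 0  (cmp 0,0)
bgt L0: not taken
halt.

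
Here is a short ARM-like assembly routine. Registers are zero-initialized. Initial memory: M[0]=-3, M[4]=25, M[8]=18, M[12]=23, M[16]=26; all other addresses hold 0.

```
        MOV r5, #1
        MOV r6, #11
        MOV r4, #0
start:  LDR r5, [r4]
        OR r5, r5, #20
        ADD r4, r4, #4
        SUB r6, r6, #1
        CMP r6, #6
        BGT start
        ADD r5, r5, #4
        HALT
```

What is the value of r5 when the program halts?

34

r5=1
r6=11
r4=0
r5=M[0]=-3
r5=(-3)|20=-3
r4=0+4=4
r6=11-1=10
CMP r6, #6  (cmp 10,6)
BGT start: taken
r5=M[4]=25
r5=25|20=29
r4=4+4=8
r6=10-1=9
CMP r6, #6  (cmp 9,6)
BGT start: taken
r5=M[8]=18
r5=18|20=22
r4=8+4=12
r6=9-1=8
CMP r6, #6  (cmp 8,6)
BGT start: taken
r5=M[12]=23
r5=23|20=23
r4=12+4=16
r6=8-1=7
CMP r6, #6  (cmp 7,6)
BGT start: taken
r5=M[16]=26
r5=26|20=30
r4=16+4=20
r6=7-1=6
CMP r6, #6  (cmp 6,6)
BGT start: not taken
r5=30+4=34
halt.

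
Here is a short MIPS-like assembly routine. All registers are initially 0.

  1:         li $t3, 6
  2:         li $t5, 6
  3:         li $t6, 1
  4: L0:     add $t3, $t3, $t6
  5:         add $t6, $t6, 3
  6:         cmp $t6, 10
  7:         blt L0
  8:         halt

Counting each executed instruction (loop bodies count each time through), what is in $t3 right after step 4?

7

$t3=6
$t5=6
$t6=1
$t3=6+1=7
After step 4: $t3 = 7.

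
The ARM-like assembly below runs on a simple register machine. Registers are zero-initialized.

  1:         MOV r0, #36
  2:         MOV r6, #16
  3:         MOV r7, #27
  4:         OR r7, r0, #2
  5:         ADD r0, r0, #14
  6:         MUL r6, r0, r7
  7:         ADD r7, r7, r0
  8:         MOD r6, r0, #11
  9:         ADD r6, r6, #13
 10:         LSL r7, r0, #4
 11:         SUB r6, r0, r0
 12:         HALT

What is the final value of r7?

MOV r0, #36 → r0=36
MOV r6, #16 → r6=16
MOV r7, #27 → r7=27
OR r7, r0, #2 → r7=36|2=38
ADD r0, r0, #14 → r0=36+14=50
MUL r6, r0, r7 → r6=50*38=1900
ADD r7, r7, r0 → r7=38+50=88
MOD r6, r0, #11 → r6=50%11=6
ADD r6, r6, #13 → r6=6+13=19
LSL r7, r0, #4 → r7=50<<4=800
SUB r6, r0, r0 → r6=50-50=0
halt.

800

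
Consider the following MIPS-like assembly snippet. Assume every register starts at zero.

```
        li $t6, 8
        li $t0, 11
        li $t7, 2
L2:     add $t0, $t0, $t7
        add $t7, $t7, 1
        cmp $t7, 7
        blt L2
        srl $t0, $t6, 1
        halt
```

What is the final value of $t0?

li $t6, 8 → $t6=8
li $t0, 11 → $t0=11
li $t7, 2 → $t7=2
add $t0, $t0, $t7 → $t0=11+2=13
add $t7, $t7, 1 → $t7=2+1=3
cmp $t7, 7  (cmp 3,7)
blt L2: taken
add $t0, $t0, $t7 → $t0=13+3=16
add $t7, $t7, 1 → $t7=3+1=4
cmp $t7, 7  (cmp 4,7)
blt L2: taken
add $t0, $t0, $t7 → $t0=16+4=20
add $t7, $t7, 1 → $t7=4+1=5
cmp $t7, 7  (cmp 5,7)
blt L2: taken
add $t0, $t0, $t7 → $t0=20+5=25
add $t7, $t7, 1 → $t7=5+1=6
cmp $t7, 7  (cmp 6,7)
blt L2: taken
add $t0, $t0, $t7 → $t0=25+6=31
add $t7, $t7, 1 → $t7=6+1=7
cmp $t7, 7  (cmp 7,7)
blt L2: not taken
srl $t0, $t6, 1 → $t0=8>>1=4
halt.

4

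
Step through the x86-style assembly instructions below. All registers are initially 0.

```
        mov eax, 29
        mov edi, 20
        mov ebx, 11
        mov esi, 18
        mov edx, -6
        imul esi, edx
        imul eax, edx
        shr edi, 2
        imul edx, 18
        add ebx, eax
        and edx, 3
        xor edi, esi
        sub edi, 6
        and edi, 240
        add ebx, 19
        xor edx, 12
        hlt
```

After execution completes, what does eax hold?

after mov eax, 29: eax=29
after mov edi, 20: edi=20
after mov ebx, 11: ebx=11
after mov esi, 18: esi=18
after mov edx, -6: edx=-6
after imul esi, edx: esi=18*(-6)=-108
after imul eax, edx: eax=29*(-6)=-174
after shr edi, 2: edi=20>>2=5
after imul edx, 18: edx=(-6)*18=-108
after add ebx, eax: ebx=11+(-174)=-163
after and edx, 3: edx=(-108)&3=0
after xor edi, esi: edi=5^(-108)=-111
after sub edi, 6: edi=(-111)-6=-117
after and edi, 240: edi=(-117)&240=128
after add ebx, 19: ebx=(-163)+19=-144
after xor edx, 12: edx=0^12=12
halt.

-174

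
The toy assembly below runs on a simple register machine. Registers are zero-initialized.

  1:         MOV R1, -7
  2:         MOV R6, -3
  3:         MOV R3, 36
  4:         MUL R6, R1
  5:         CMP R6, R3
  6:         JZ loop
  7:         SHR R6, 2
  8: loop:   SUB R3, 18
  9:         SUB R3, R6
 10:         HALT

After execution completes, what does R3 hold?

after MOV R1, -7: R1=-7
after MOV R6, -3: R6=-3
after MOV R3, 36: R3=36
after MUL R6, R1: R6=(-3)*(-7)=21
CMP R6, R3  (cmp 21,36)
JZ loop: not taken
after SHR R6, 2: R6=21>>2=5
after SUB R3, 18: R3=36-18=18
after SUB R3, R6: R3=18-5=13
halt.

13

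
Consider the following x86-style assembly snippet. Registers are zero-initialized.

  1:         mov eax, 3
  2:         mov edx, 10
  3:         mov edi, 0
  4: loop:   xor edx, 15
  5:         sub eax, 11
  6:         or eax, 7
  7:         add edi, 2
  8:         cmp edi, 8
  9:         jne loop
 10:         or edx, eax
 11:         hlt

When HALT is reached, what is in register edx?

eax=3
edx=10
edi=0
edx=10^15=5
eax=3-11=-8
eax=(-8)|7=-1
edi=0+2=2
cmp edi, 8  (cmp 2,8)
jne loop: taken
edx=5^15=10
eax=(-1)-11=-12
eax=(-12)|7=-9
edi=2+2=4
cmp edi, 8  (cmp 4,8)
jne loop: taken
edx=10^15=5
eax=(-9)-11=-20
eax=(-20)|7=-17
edi=4+2=6
cmp edi, 8  (cmp 6,8)
jne loop: taken
edx=5^15=10
eax=(-17)-11=-28
eax=(-28)|7=-25
edi=6+2=8
cmp edi, 8  (cmp 8,8)
jne loop: not taken
edx=10|(-25)=-17
halt.

-17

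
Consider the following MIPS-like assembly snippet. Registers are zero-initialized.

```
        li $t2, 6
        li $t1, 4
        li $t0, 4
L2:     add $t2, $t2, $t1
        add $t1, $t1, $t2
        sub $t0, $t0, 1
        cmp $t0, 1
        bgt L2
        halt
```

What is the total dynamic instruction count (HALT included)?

19

li $t2, 6 → $t2=6
li $t1, 4 → $t1=4
li $t0, 4 → $t0=4
add $t2, $t2, $t1 → $t2=6+4=10
add $t1, $t1, $t2 → $t1=4+10=14
sub $t0, $t0, 1 → $t0=4-1=3
cmp $t0, 1  (cmp 3,1)
bgt L2: taken
add $t2, $t2, $t1 → $t2=10+14=24
add $t1, $t1, $t2 → $t1=14+24=38
sub $t0, $t0, 1 → $t0=3-1=2
cmp $t0, 1  (cmp 2,1)
bgt L2: taken
add $t2, $t2, $t1 → $t2=24+38=62
add $t1, $t1, $t2 → $t1=38+62=100
sub $t0, $t0, 1 → $t0=2-1=1
cmp $t0, 1  (cmp 1,1)
bgt L2: not taken
halt.
Total executed instructions: 19.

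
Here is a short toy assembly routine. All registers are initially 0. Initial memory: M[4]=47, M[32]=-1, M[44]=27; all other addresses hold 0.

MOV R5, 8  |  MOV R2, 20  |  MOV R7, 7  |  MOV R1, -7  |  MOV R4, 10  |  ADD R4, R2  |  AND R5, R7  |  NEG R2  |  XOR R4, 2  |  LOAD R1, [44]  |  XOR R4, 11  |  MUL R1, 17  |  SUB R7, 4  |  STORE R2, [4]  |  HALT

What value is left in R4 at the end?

MOV R5, 8 → R5=8
MOV R2, 20 → R2=20
MOV R7, 7 → R7=7
MOV R1, -7 → R1=-7
MOV R4, 10 → R4=10
ADD R4, R2 → R4=10+20=30
AND R5, R7 → R5=8&7=0
NEG R2 → R2=-(20)=-20
XOR R4, 2 → R4=30^2=28
LOAD R1, [44] → R1=M[44]=27
XOR R4, 11 → R4=28^11=23
MUL R1, 17 → R1=27*17=459
SUB R7, 4 → R7=7-4=3
STORE R2, [4] → M[4]=-20
halt.

23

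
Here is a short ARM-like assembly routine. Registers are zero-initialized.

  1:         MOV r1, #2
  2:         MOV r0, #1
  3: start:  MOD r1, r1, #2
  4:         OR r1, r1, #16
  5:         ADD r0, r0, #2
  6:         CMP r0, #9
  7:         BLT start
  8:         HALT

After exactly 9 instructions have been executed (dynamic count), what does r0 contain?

MOV r1, #2 → r1=2
MOV r0, #1 → r0=1
MOD r1, r1, #2 → r1=2%2=0
OR r1, r1, #16 → r1=0|16=16
ADD r0, r0, #2 → r0=1+2=3
CMP r0, #9  (cmp 3,9)
BLT start: taken
MOD r1, r1, #2 → r1=16%2=0
OR r1, r1, #16 → r1=0|16=16
After step 9: r0 = 3.

3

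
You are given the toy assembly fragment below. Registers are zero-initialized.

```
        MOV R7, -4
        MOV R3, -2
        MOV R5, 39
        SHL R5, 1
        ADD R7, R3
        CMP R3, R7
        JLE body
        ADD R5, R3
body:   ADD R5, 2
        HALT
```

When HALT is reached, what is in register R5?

78

MOV R7, -4 → R7=-4
MOV R3, -2 → R3=-2
MOV R5, 39 → R5=39
SHL R5, 1 → R5=39<<1=78
ADD R7, R3 → R7=(-4)+(-2)=-6
CMP R3, R7  (cmp -2,-6)
JLE body: not taken
ADD R5, R3 → R5=78+(-2)=76
ADD R5, 2 → R5=76+2=78
halt.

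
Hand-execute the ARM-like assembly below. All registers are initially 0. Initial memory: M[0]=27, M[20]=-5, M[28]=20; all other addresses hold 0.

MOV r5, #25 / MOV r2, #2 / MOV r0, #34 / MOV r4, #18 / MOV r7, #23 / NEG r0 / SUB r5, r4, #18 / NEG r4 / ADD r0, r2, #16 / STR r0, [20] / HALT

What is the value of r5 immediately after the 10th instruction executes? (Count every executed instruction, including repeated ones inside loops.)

0

r5=25
r2=2
r0=34
r4=18
r7=23
r0=-(34)=-34
r5=18-18=0
r4=-(18)=-18
r0=2+16=18
STR r0, [20] → M[20]=18
After step 10: r5 = 0.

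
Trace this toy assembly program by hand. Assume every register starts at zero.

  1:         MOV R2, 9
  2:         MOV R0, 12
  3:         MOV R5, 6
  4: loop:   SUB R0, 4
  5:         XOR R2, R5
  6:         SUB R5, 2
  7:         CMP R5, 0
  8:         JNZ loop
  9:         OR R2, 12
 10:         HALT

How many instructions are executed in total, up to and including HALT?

after MOV R2, 9: R2=9
after MOV R0, 12: R0=12
after MOV R5, 6: R5=6
after SUB R0, 4: R0=12-4=8
after XOR R2, R5: R2=9^6=15
after SUB R5, 2: R5=6-2=4
CMP R5, 0  (cmp 4,0)
JNZ loop: taken
after SUB R0, 4: R0=8-4=4
after XOR R2, R5: R2=15^4=11
after SUB R5, 2: R5=4-2=2
CMP R5, 0  (cmp 2,0)
JNZ loop: taken
after SUB R0, 4: R0=4-4=0
after XOR R2, R5: R2=11^2=9
after SUB R5, 2: R5=2-2=0
CMP R5, 0  (cmp 0,0)
JNZ loop: not taken
after OR R2, 12: R2=9|12=13
halt.
Total executed instructions: 20.

20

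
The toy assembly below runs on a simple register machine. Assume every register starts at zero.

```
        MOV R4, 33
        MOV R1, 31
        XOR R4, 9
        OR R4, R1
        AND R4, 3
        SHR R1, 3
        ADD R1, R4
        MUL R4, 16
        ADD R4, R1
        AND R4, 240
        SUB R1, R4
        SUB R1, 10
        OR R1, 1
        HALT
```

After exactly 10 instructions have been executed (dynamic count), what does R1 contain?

6

MOV R4, 33 → R4=33
MOV R1, 31 → R1=31
XOR R4, 9 → R4=33^9=40
OR R4, R1 → R4=40|31=63
AND R4, 3 → R4=63&3=3
SHR R1, 3 → R1=31>>3=3
ADD R1, R4 → R1=3+3=6
MUL R4, 16 → R4=3*16=48
ADD R4, R1 → R4=48+6=54
AND R4, 240 → R4=54&240=48
After step 10: R1 = 6.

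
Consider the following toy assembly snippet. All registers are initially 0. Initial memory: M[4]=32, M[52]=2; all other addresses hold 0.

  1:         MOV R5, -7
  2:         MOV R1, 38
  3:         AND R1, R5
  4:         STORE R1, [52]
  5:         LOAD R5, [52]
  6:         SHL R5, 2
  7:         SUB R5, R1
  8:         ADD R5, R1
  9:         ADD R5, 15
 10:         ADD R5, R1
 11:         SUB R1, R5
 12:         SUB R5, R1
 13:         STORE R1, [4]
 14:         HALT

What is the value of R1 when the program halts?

-143

R5=-7
R1=38
R1=38&(-7)=32
STORE R1, [52] → M[52]=32
R5=M[52]=32
R5=32<<2=128
R5=128-32=96
R5=96+32=128
R5=128+15=143
R5=143+32=175
R1=32-175=-143
R5=175-(-143)=318
STORE R1, [4] → M[4]=-143
halt.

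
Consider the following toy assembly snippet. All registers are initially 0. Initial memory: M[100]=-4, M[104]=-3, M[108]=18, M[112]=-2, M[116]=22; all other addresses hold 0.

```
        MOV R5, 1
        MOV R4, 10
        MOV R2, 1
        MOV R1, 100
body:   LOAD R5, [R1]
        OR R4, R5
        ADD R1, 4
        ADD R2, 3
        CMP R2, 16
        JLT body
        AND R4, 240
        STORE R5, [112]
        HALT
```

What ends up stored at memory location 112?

after MOV R5, 1: R5=1
after MOV R4, 10: R4=10
after MOV R2, 1: R2=1
after MOV R1, 100: R1=100
after LOAD R5, [R1]: R5=M[100]=-4
after OR R4, R5: R4=10|(-4)=-2
after ADD R1, 4: R1=100+4=104
after ADD R2, 3: R2=1+3=4
CMP R2, 16  (cmp 4,16)
JLT body: taken
after LOAD R5, [R1]: R5=M[104]=-3
after OR R4, R5: R4=(-2)|(-3)=-1
after ADD R1, 4: R1=104+4=108
after ADD R2, 3: R2=4+3=7
CMP R2, 16  (cmp 7,16)
JLT body: taken
after LOAD R5, [R1]: R5=M[108]=18
after OR R4, R5: R4=(-1)|18=-1
after ADD R1, 4: R1=108+4=112
after ADD R2, 3: R2=7+3=10
CMP R2, 16  (cmp 10,16)
JLT body: taken
after LOAD R5, [R1]: R5=M[112]=-2
after OR R4, R5: R4=(-1)|(-2)=-1
after ADD R1, 4: R1=112+4=116
after ADD R2, 3: R2=10+3=13
CMP R2, 16  (cmp 13,16)
JLT body: taken
after LOAD R5, [R1]: R5=M[116]=22
after OR R4, R5: R4=(-1)|22=-1
after ADD R1, 4: R1=116+4=120
after ADD R2, 3: R2=13+3=16
CMP R2, 16  (cmp 16,16)
JLT body: not taken
after AND R4, 240: R4=(-1)&240=240
STORE R5, [112] → M[112]=22
halt.

22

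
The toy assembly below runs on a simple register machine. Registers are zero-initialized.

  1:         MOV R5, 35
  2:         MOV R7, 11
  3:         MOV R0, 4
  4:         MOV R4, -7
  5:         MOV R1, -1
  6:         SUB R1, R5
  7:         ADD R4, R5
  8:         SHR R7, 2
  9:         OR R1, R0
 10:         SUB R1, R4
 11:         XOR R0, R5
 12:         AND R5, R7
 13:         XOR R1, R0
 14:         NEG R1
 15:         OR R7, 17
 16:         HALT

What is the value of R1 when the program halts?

25

R5=35
R7=11
R0=4
R4=-7
R1=-1
R1=(-1)-35=-36
R4=(-7)+35=28
R7=11>>2=2
R1=(-36)|4=-36
R1=(-36)-28=-64
R0=4^35=39
R5=35&2=2
R1=(-64)^39=-25
R1=-(-25)=25
R7=2|17=19
halt.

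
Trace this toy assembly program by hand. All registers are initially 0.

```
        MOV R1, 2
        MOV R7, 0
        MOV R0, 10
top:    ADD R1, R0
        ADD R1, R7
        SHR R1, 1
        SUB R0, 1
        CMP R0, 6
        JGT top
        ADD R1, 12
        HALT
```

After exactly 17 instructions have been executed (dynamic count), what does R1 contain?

15

after MOV R1, 2: R1=2
after MOV R7, 0: R7=0
after MOV R0, 10: R0=10
after ADD R1, R0: R1=2+10=12
after ADD R1, R7: R1=12+0=12
after SHR R1, 1: R1=12>>1=6
after SUB R0, 1: R0=10-1=9
CMP R0, 6  (cmp 9,6)
JGT top: taken
after ADD R1, R0: R1=6+9=15
after ADD R1, R7: R1=15+0=15
after SHR R1, 1: R1=15>>1=7
after SUB R0, 1: R0=9-1=8
CMP R0, 6  (cmp 8,6)
JGT top: taken
after ADD R1, R0: R1=7+8=15
after ADD R1, R7: R1=15+0=15
After step 17: R1 = 15.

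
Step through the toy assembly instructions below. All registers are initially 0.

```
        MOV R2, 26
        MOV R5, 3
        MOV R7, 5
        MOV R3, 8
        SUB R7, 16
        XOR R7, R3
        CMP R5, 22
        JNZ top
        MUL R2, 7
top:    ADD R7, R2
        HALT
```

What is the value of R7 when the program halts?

after MOV R2, 26: R2=26
after MOV R5, 3: R5=3
after MOV R7, 5: R7=5
after MOV R3, 8: R3=8
after SUB R7, 16: R7=5-16=-11
after XOR R7, R3: R7=(-11)^8=-3
CMP R5, 22  (cmp 3,22)
JNZ top: taken
after ADD R7, R2: R7=(-3)+26=23
halt.

23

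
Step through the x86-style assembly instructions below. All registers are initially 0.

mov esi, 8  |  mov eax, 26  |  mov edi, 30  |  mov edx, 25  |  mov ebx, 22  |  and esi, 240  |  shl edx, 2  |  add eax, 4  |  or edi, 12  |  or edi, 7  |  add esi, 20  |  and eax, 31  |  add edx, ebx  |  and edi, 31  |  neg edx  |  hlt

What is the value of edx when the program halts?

mov esi, 8 → esi=8
mov eax, 26 → eax=26
mov edi, 30 → edi=30
mov edx, 25 → edx=25
mov ebx, 22 → ebx=22
and esi, 240 → esi=8&240=0
shl edx, 2 → edx=25<<2=100
add eax, 4 → eax=26+4=30
or edi, 12 → edi=30|12=30
or edi, 7 → edi=30|7=31
add esi, 20 → esi=0+20=20
and eax, 31 → eax=30&31=30
add edx, ebx → edx=100+22=122
and edi, 31 → edi=31&31=31
neg edx → edx=-(122)=-122
halt.

-122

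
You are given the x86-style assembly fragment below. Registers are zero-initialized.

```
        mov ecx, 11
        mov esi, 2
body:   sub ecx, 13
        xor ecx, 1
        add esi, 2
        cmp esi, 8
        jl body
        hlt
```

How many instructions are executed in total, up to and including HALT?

18

after mov ecx, 11: ecx=11
after mov esi, 2: esi=2
after sub ecx, 13: ecx=11-13=-2
after xor ecx, 1: ecx=(-2)^1=-1
after add esi, 2: esi=2+2=4
cmp esi, 8  (cmp 4,8)
jl body: taken
after sub ecx, 13: ecx=(-1)-13=-14
after xor ecx, 1: ecx=(-14)^1=-13
after add esi, 2: esi=4+2=6
cmp esi, 8  (cmp 6,8)
jl body: taken
after sub ecx, 13: ecx=(-13)-13=-26
after xor ecx, 1: ecx=(-26)^1=-25
after add esi, 2: esi=6+2=8
cmp esi, 8  (cmp 8,8)
jl body: not taken
halt.
Total executed instructions: 18.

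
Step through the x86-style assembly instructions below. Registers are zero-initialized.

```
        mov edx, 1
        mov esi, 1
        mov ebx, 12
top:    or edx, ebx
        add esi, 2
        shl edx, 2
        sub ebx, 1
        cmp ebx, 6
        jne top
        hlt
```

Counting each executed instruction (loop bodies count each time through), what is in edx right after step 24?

4068

after mov edx, 1: edx=1
after mov esi, 1: esi=1
after mov ebx, 12: ebx=12
after or edx, ebx: edx=1|12=13
after add esi, 2: esi=1+2=3
after shl edx, 2: edx=13<<2=52
after sub ebx, 1: ebx=12-1=11
cmp ebx, 6  (cmp 11,6)
jne top: taken
after or edx, ebx: edx=52|11=63
after add esi, 2: esi=3+2=5
after shl edx, 2: edx=63<<2=252
after sub ebx, 1: ebx=11-1=10
cmp ebx, 6  (cmp 10,6)
jne top: taken
after or edx, ebx: edx=252|10=254
after add esi, 2: esi=5+2=7
after shl edx, 2: edx=254<<2=1016
after sub ebx, 1: ebx=10-1=9
cmp ebx, 6  (cmp 9,6)
jne top: taken
after or edx, ebx: edx=1016|9=1017
after add esi, 2: esi=7+2=9
after shl edx, 2: edx=1017<<2=4068
After step 24: edx = 4068.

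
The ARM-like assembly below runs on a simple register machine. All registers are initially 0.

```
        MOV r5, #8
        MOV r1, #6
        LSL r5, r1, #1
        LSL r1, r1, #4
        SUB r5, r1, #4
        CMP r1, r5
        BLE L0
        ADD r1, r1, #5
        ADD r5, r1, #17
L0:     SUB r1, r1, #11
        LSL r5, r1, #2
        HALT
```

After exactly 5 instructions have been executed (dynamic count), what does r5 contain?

r5=8
r1=6
r5=6<<1=12
r1=6<<4=96
r5=96-4=92
After step 5: r5 = 92.

92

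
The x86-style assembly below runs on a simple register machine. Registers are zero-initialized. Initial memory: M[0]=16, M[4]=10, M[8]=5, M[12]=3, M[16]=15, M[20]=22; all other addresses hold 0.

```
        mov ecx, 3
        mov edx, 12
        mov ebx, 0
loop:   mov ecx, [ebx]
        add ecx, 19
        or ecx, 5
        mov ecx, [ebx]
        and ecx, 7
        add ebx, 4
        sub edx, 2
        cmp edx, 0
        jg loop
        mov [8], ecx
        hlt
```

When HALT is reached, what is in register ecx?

6

mov ecx, 3 → ecx=3
mov edx, 12 → edx=12
mov ebx, 0 → ebx=0
mov ecx, [ebx] → ecx=M[0]=16
add ecx, 19 → ecx=16+19=35
or ecx, 5 → ecx=35|5=39
mov ecx, [ebx] → ecx=M[0]=16
and ecx, 7 → ecx=16&7=0
add ebx, 4 → ebx=0+4=4
sub edx, 2 → edx=12-2=10
cmp edx, 0  (cmp 10,0)
jg loop: taken
mov ecx, [ebx] → ecx=M[4]=10
add ecx, 19 → ecx=10+19=29
or ecx, 5 → ecx=29|5=29
mov ecx, [ebx] → ecx=M[4]=10
and ecx, 7 → ecx=10&7=2
add ebx, 4 → ebx=4+4=8
sub edx, 2 → edx=10-2=8
cmp edx, 0  (cmp 8,0)
jg loop: taken
mov ecx, [ebx] → ecx=M[8]=5
add ecx, 19 → ecx=5+19=24
or ecx, 5 → ecx=24|5=29
mov ecx, [ebx] → ecx=M[8]=5
and ecx, 7 → ecx=5&7=5
add ebx, 4 → ebx=8+4=12
sub edx, 2 → edx=8-2=6
cmp edx, 0  (cmp 6,0)
jg loop: taken
mov ecx, [ebx] → ecx=M[12]=3
add ecx, 19 → ecx=3+19=22
or ecx, 5 → ecx=22|5=23
mov ecx, [ebx] → ecx=M[12]=3
and ecx, 7 → ecx=3&7=3
add ebx, 4 → ebx=12+4=16
sub edx, 2 → edx=6-2=4
cmp edx, 0  (cmp 4,0)
jg loop: taken
mov ecx, [ebx] → ecx=M[16]=15
add ecx, 19 → ecx=15+19=34
or ecx, 5 → ecx=34|5=39
mov ecx, [ebx] → ecx=M[16]=15
and ecx, 7 → ecx=15&7=7
add ebx, 4 → ebx=16+4=20
sub edx, 2 → edx=4-2=2
cmp edx, 0  (cmp 2,0)
jg loop: taken
mov ecx, [ebx] → ecx=M[20]=22
add ecx, 19 → ecx=22+19=41
or ecx, 5 → ecx=41|5=45
mov ecx, [ebx] → ecx=M[20]=22
and ecx, 7 → ecx=22&7=6
add ebx, 4 → ebx=20+4=24
sub edx, 2 → edx=2-2=0
cmp edx, 0  (cmp 0,0)
jg loop: not taken
mov [8], ecx → M[8]=6
halt.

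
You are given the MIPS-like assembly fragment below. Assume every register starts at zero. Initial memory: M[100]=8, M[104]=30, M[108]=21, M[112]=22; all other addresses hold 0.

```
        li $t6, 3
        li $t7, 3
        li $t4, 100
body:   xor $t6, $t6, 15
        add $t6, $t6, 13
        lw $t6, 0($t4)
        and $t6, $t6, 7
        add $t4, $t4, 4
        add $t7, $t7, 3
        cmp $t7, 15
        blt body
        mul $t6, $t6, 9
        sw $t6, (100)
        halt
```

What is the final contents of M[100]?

li $t6, 3 → $t6=3
li $t7, 3 → $t7=3
li $t4, 100 → $t4=100
xor $t6, $t6, 15 → $t6=3^15=12
add $t6, $t6, 13 → $t6=12+13=25
lw $t6, 0($t4) → $t6=M[100]=8
and $t6, $t6, 7 → $t6=8&7=0
add $t4, $t4, 4 → $t4=100+4=104
add $t7, $t7, 3 → $t7=3+3=6
cmp $t7, 15  (cmp 6,15)
blt body: taken
xor $t6, $t6, 15 → $t6=0^15=15
add $t6, $t6, 13 → $t6=15+13=28
lw $t6, 0($t4) → $t6=M[104]=30
and $t6, $t6, 7 → $t6=30&7=6
add $t4, $t4, 4 → $t4=104+4=108
add $t7, $t7, 3 → $t7=6+3=9
cmp $t7, 15  (cmp 9,15)
blt body: taken
xor $t6, $t6, 15 → $t6=6^15=9
add $t6, $t6, 13 → $t6=9+13=22
lw $t6, 0($t4) → $t6=M[108]=21
and $t6, $t6, 7 → $t6=21&7=5
add $t4, $t4, 4 → $t4=108+4=112
add $t7, $t7, 3 → $t7=9+3=12
cmp $t7, 15  (cmp 12,15)
blt body: taken
xor $t6, $t6, 15 → $t6=5^15=10
add $t6, $t6, 13 → $t6=10+13=23
lw $t6, 0($t4) → $t6=M[112]=22
and $t6, $t6, 7 → $t6=22&7=6
add $t4, $t4, 4 → $t4=112+4=116
add $t7, $t7, 3 → $t7=12+3=15
cmp $t7, 15  (cmp 15,15)
blt body: not taken
mul $t6, $t6, 9 → $t6=6*9=54
sw $t6, (100) → M[100]=54
halt.

54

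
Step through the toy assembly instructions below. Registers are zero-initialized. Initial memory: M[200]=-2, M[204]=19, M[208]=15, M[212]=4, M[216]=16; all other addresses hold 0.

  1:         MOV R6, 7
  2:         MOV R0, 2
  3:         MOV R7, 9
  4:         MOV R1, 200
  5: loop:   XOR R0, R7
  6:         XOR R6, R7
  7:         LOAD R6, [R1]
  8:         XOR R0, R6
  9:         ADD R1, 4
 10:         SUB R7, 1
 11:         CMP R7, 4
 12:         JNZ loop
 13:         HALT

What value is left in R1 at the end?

MOV R6, 7 → R6=7
MOV R0, 2 → R0=2
MOV R7, 9 → R7=9
MOV R1, 200 → R1=200
XOR R0, R7 → R0=2^9=11
XOR R6, R7 → R6=7^9=14
LOAD R6, [R1] → R6=M[200]=-2
XOR R0, R6 → R0=11^(-2)=-11
ADD R1, 4 → R1=200+4=204
SUB R7, 1 → R7=9-1=8
CMP R7, 4  (cmp 8,4)
JNZ loop: taken
XOR R0, R7 → R0=(-11)^8=-3
XOR R6, R7 → R6=(-2)^8=-10
LOAD R6, [R1] → R6=M[204]=19
XOR R0, R6 → R0=(-3)^19=-18
ADD R1, 4 → R1=204+4=208
SUB R7, 1 → R7=8-1=7
CMP R7, 4  (cmp 7,4)
JNZ loop: taken
XOR R0, R7 → R0=(-18)^7=-23
XOR R6, R7 → R6=19^7=20
LOAD R6, [R1] → R6=M[208]=15
XOR R0, R6 → R0=(-23)^15=-26
ADD R1, 4 → R1=208+4=212
SUB R7, 1 → R7=7-1=6
CMP R7, 4  (cmp 6,4)
JNZ loop: taken
XOR R0, R7 → R0=(-26)^6=-32
XOR R6, R7 → R6=15^6=9
LOAD R6, [R1] → R6=M[212]=4
XOR R0, R6 → R0=(-32)^4=-28
ADD R1, 4 → R1=212+4=216
SUB R7, 1 → R7=6-1=5
CMP R7, 4  (cmp 5,4)
JNZ loop: taken
XOR R0, R7 → R0=(-28)^5=-31
XOR R6, R7 → R6=4^5=1
LOAD R6, [R1] → R6=M[216]=16
XOR R0, R6 → R0=(-31)^16=-15
ADD R1, 4 → R1=216+4=220
SUB R7, 1 → R7=5-1=4
CMP R7, 4  (cmp 4,4)
JNZ loop: not taken
halt.

220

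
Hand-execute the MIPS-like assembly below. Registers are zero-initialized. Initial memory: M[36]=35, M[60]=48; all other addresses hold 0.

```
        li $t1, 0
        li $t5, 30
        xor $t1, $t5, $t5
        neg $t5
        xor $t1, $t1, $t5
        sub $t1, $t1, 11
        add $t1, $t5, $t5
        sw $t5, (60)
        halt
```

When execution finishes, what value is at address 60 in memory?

-30

$t1=0
$t5=30
$t1=30^30=0
$t5=-(30)=-30
$t1=0^(-30)=-30
$t1=(-30)-11=-41
$t1=(-30)+(-30)=-60
sw $t5, (60) → M[60]=-30
halt.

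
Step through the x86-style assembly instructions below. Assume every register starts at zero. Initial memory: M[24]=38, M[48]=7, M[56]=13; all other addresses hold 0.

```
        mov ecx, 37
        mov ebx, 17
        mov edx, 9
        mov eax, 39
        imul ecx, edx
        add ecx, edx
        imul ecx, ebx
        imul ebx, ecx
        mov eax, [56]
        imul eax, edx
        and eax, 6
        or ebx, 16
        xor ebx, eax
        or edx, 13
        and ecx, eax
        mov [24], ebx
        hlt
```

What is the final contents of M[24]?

98834

after mov ecx, 37: ecx=37
after mov ebx, 17: ebx=17
after mov edx, 9: edx=9
after mov eax, 39: eax=39
after imul ecx, edx: ecx=37*9=333
after add ecx, edx: ecx=333+9=342
after imul ecx, ebx: ecx=342*17=5814
after imul ebx, ecx: ebx=17*5814=98838
after mov eax, [56]: eax=M[56]=13
after imul eax, edx: eax=13*9=117
after and eax, 6: eax=117&6=4
after or ebx, 16: ebx=98838|16=98838
after xor ebx, eax: ebx=98838^4=98834
after or edx, 13: edx=9|13=13
after and ecx, eax: ecx=5814&4=4
mov [24], ebx → M[24]=98834
halt.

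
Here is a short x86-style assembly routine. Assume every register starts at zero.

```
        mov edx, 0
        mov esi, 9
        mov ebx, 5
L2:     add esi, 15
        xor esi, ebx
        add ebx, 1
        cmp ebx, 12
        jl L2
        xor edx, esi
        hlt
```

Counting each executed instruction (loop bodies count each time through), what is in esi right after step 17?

62

after mov edx, 0: edx=0
after mov esi, 9: esi=9
after mov ebx, 5: ebx=5
after add esi, 15: esi=9+15=24
after xor esi, ebx: esi=24^5=29
after add ebx, 1: ebx=5+1=6
cmp ebx, 12  (cmp 6,12)
jl L2: taken
after add esi, 15: esi=29+15=44
after xor esi, ebx: esi=44^6=42
after add ebx, 1: ebx=6+1=7
cmp ebx, 12  (cmp 7,12)
jl L2: taken
after add esi, 15: esi=42+15=57
after xor esi, ebx: esi=57^7=62
after add ebx, 1: ebx=7+1=8
cmp ebx, 12  (cmp 8,12)
After step 17: esi = 62.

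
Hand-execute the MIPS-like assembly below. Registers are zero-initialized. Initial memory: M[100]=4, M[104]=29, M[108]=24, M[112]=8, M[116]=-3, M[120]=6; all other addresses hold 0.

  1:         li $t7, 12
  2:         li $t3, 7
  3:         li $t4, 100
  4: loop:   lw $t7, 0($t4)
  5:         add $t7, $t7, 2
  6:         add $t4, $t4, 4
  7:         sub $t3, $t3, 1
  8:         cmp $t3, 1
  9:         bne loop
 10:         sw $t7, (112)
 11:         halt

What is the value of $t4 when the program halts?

li $t7, 12 → $t7=12
li $t3, 7 → $t3=7
li $t4, 100 → $t4=100
lw $t7, 0($t4) → $t7=M[100]=4
add $t7, $t7, 2 → $t7=4+2=6
add $t4, $t4, 4 → $t4=100+4=104
sub $t3, $t3, 1 → $t3=7-1=6
cmp $t3, 1  (cmp 6,1)
bne loop: taken
lw $t7, 0($t4) → $t7=M[104]=29
add $t7, $t7, 2 → $t7=29+2=31
add $t4, $t4, 4 → $t4=104+4=108
sub $t3, $t3, 1 → $t3=6-1=5
cmp $t3, 1  (cmp 5,1)
bne loop: taken
lw $t7, 0($t4) → $t7=M[108]=24
add $t7, $t7, 2 → $t7=24+2=26
add $t4, $t4, 4 → $t4=108+4=112
sub $t3, $t3, 1 → $t3=5-1=4
cmp $t3, 1  (cmp 4,1)
bne loop: taken
lw $t7, 0($t4) → $t7=M[112]=8
add $t7, $t7, 2 → $t7=8+2=10
add $t4, $t4, 4 → $t4=112+4=116
sub $t3, $t3, 1 → $t3=4-1=3
cmp $t3, 1  (cmp 3,1)
bne loop: taken
lw $t7, 0($t4) → $t7=M[116]=-3
add $t7, $t7, 2 → $t7=(-3)+2=-1
add $t4, $t4, 4 → $t4=116+4=120
sub $t3, $t3, 1 → $t3=3-1=2
cmp $t3, 1  (cmp 2,1)
bne loop: taken
lw $t7, 0($t4) → $t7=M[120]=6
add $t7, $t7, 2 → $t7=6+2=8
add $t4, $t4, 4 → $t4=120+4=124
sub $t3, $t3, 1 → $t3=2-1=1
cmp $t3, 1  (cmp 1,1)
bne loop: not taken
sw $t7, (112) → M[112]=8
halt.

124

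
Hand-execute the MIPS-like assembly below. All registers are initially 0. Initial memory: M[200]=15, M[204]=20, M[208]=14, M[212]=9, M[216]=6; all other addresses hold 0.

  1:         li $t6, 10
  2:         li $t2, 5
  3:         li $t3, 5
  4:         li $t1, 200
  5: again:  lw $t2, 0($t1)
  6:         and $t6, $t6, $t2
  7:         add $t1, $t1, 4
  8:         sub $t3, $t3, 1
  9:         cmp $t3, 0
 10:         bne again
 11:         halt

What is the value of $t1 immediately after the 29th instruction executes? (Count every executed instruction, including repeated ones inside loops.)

216

li $t6, 10 → $t6=10
li $t2, 5 → $t2=5
li $t3, 5 → $t3=5
li $t1, 200 → $t1=200
lw $t2, 0($t1) → $t2=M[200]=15
and $t6, $t6, $t2 → $t6=10&15=10
add $t1, $t1, 4 → $t1=200+4=204
sub $t3, $t3, 1 → $t3=5-1=4
cmp $t3, 0  (cmp 4,0)
bne again: taken
lw $t2, 0($t1) → $t2=M[204]=20
and $t6, $t6, $t2 → $t6=10&20=0
add $t1, $t1, 4 → $t1=204+4=208
sub $t3, $t3, 1 → $t3=4-1=3
cmp $t3, 0  (cmp 3,0)
bne again: taken
lw $t2, 0($t1) → $t2=M[208]=14
and $t6, $t6, $t2 → $t6=0&14=0
add $t1, $t1, 4 → $t1=208+4=212
sub $t3, $t3, 1 → $t3=3-1=2
cmp $t3, 0  (cmp 2,0)
bne again: taken
lw $t2, 0($t1) → $t2=M[212]=9
and $t6, $t6, $t2 → $t6=0&9=0
add $t1, $t1, 4 → $t1=212+4=216
sub $t3, $t3, 1 → $t3=2-1=1
cmp $t3, 0  (cmp 1,0)
bne again: taken
lw $t2, 0($t1) → $t2=M[216]=6
After step 29: $t1 = 216.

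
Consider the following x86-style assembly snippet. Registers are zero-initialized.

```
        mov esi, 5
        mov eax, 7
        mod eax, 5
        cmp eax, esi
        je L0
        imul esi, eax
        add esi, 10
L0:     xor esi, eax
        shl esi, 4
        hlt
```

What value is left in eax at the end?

esi=5
eax=7
eax=7%5=2
cmp eax, esi  (cmp 2,5)
je L0: not taken
esi=5*2=10
esi=10+10=20
esi=20^2=22
esi=22<<4=352
halt.

2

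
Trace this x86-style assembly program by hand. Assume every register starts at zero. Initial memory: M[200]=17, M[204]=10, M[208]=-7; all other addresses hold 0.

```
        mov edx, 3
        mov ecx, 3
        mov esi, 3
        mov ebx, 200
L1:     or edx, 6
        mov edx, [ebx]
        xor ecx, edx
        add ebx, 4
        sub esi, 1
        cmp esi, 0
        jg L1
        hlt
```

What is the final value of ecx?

-31

edx=3
ecx=3
esi=3
ebx=200
edx=3|6=7
edx=M[200]=17
ecx=3^17=18
ebx=200+4=204
esi=3-1=2
cmp esi, 0  (cmp 2,0)
jg L1: taken
edx=17|6=23
edx=M[204]=10
ecx=18^10=24
ebx=204+4=208
esi=2-1=1
cmp esi, 0  (cmp 1,0)
jg L1: taken
edx=10|6=14
edx=M[208]=-7
ecx=24^(-7)=-31
ebx=208+4=212
esi=1-1=0
cmp esi, 0  (cmp 0,0)
jg L1: not taken
halt.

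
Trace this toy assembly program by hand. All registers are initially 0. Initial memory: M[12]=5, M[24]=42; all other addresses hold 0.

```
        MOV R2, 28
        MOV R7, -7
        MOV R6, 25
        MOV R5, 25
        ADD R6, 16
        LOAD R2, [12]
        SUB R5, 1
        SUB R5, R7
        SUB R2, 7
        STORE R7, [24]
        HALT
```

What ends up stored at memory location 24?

-7

after MOV R2, 28: R2=28
after MOV R7, -7: R7=-7
after MOV R6, 25: R6=25
after MOV R5, 25: R5=25
after ADD R6, 16: R6=25+16=41
after LOAD R2, [12]: R2=M[12]=5
after SUB R5, 1: R5=25-1=24
after SUB R5, R7: R5=24-(-7)=31
after SUB R2, 7: R2=5-7=-2
STORE R7, [24] → M[24]=-7
halt.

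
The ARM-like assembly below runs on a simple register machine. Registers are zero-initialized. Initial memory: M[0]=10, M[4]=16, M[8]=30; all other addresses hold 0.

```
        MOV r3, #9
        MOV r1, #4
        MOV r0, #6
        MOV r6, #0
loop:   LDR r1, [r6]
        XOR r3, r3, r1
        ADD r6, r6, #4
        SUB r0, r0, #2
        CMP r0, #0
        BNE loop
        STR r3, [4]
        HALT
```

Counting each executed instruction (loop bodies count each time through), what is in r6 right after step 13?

8

MOV r3, #9 → r3=9
MOV r1, #4 → r1=4
MOV r0, #6 → r0=6
MOV r6, #0 → r6=0
LDR r1, [r6] → r1=M[0]=10
XOR r3, r3, r1 → r3=9^10=3
ADD r6, r6, #4 → r6=0+4=4
SUB r0, r0, #2 → r0=6-2=4
CMP r0, #0  (cmp 4,0)
BNE loop: taken
LDR r1, [r6] → r1=M[4]=16
XOR r3, r3, r1 → r3=3^16=19
ADD r6, r6, #4 → r6=4+4=8
After step 13: r6 = 8.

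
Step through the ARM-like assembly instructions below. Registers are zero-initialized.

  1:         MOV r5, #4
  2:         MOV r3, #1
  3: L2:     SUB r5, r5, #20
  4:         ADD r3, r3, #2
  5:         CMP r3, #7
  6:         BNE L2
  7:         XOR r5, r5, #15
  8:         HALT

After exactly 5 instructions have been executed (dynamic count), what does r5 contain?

-16

after MOV r5, #4: r5=4
after MOV r3, #1: r3=1
after SUB r5, r5, #20: r5=4-20=-16
after ADD r3, r3, #2: r3=1+2=3
CMP r3, #7  (cmp 3,7)
After step 5: r5 = -16.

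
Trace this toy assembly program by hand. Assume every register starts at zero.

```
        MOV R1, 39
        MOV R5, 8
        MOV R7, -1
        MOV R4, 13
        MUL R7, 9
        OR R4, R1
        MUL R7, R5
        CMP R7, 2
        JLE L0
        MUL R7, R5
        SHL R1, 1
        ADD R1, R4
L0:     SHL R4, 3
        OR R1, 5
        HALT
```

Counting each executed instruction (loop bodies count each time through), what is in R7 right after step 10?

-72

R1=39
R5=8
R7=-1
R4=13
R7=(-1)*9=-9
R4=13|39=47
R7=(-9)*8=-72
CMP R7, 2  (cmp -72,2)
JLE L0: taken
R4=47<<3=376
After step 10: R7 = -72.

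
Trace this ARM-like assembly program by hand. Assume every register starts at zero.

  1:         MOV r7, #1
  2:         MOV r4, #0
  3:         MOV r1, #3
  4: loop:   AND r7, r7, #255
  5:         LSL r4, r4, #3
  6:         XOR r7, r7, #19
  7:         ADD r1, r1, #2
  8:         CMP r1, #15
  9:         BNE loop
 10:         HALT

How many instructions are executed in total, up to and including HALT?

r7=1
r4=0
r1=3
r7=1&255=1
r4=0<<3=0
r7=1^19=18
r1=3+2=5
CMP r1, #15  (cmp 5,15)
BNE loop: taken
r7=18&255=18
r4=0<<3=0
r7=18^19=1
r1=5+2=7
CMP r1, #15  (cmp 7,15)
BNE loop: taken
r7=1&255=1
r4=0<<3=0
r7=1^19=18
r1=7+2=9
CMP r1, #15  (cmp 9,15)
BNE loop: taken
r7=18&255=18
r4=0<<3=0
r7=18^19=1
r1=9+2=11
CMP r1, #15  (cmp 11,15)
BNE loop: taken
r7=1&255=1
r4=0<<3=0
r7=1^19=18
r1=11+2=13
CMP r1, #15  (cmp 13,15)
BNE loop: taken
r7=18&255=18
r4=0<<3=0
r7=18^19=1
r1=13+2=15
CMP r1, #15  (cmp 15,15)
BNE loop: not taken
halt.
Total executed instructions: 40.

40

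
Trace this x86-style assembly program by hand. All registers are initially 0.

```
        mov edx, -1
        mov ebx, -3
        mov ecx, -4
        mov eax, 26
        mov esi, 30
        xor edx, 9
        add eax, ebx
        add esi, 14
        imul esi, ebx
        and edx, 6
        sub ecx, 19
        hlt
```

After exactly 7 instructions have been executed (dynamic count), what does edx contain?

mov edx, -1 → edx=-1
mov ebx, -3 → ebx=-3
mov ecx, -4 → ecx=-4
mov eax, 26 → eax=26
mov esi, 30 → esi=30
xor edx, 9 → edx=(-1)^9=-10
add eax, ebx → eax=26+(-3)=23
After step 7: edx = -10.

-10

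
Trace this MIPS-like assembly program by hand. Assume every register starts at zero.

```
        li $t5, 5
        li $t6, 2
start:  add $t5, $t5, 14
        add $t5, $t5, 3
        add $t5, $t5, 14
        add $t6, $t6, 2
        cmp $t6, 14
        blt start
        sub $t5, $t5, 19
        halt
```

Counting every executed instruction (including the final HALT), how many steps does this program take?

40

li $t5, 5 → $t5=5
li $t6, 2 → $t6=2
add $t5, $t5, 14 → $t5=5+14=19
add $t5, $t5, 3 → $t5=19+3=22
add $t5, $t5, 14 → $t5=22+14=36
add $t6, $t6, 2 → $t6=2+2=4
cmp $t6, 14  (cmp 4,14)
blt start: taken
add $t5, $t5, 14 → $t5=36+14=50
add $t5, $t5, 3 → $t5=50+3=53
add $t5, $t5, 14 → $t5=53+14=67
add $t6, $t6, 2 → $t6=4+2=6
cmp $t6, 14  (cmp 6,14)
blt start: taken
add $t5, $t5, 14 → $t5=67+14=81
add $t5, $t5, 3 → $t5=81+3=84
add $t5, $t5, 14 → $t5=84+14=98
add $t6, $t6, 2 → $t6=6+2=8
cmp $t6, 14  (cmp 8,14)
blt start: taken
add $t5, $t5, 14 → $t5=98+14=112
add $t5, $t5, 3 → $t5=112+3=115
add $t5, $t5, 14 → $t5=115+14=129
add $t6, $t6, 2 → $t6=8+2=10
cmp $t6, 14  (cmp 10,14)
blt start: taken
add $t5, $t5, 14 → $t5=129+14=143
add $t5, $t5, 3 → $t5=143+3=146
add $t5, $t5, 14 → $t5=146+14=160
add $t6, $t6, 2 → $t6=10+2=12
cmp $t6, 14  (cmp 12,14)
blt start: taken
add $t5, $t5, 14 → $t5=160+14=174
add $t5, $t5, 3 → $t5=174+3=177
add $t5, $t5, 14 → $t5=177+14=191
add $t6, $t6, 2 → $t6=12+2=14
cmp $t6, 14  (cmp 14,14)
blt start: not taken
sub $t5, $t5, 19 → $t5=191-19=172
halt.
Total executed instructions: 40.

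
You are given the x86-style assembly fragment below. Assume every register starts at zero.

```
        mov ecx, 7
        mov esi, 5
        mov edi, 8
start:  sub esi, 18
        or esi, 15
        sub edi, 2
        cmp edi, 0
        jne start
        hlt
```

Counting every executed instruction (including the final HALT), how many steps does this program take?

24

ecx=7
esi=5
edi=8
esi=5-18=-13
esi=(-13)|15=-1
edi=8-2=6
cmp edi, 0  (cmp 6,0)
jne start: taken
esi=(-1)-18=-19
esi=(-19)|15=-17
edi=6-2=4
cmp edi, 0  (cmp 4,0)
jne start: taken
esi=(-17)-18=-35
esi=(-35)|15=-33
edi=4-2=2
cmp edi, 0  (cmp 2,0)
jne start: taken
esi=(-33)-18=-51
esi=(-51)|15=-49
edi=2-2=0
cmp edi, 0  (cmp 0,0)
jne start: not taken
halt.
Total executed instructions: 24.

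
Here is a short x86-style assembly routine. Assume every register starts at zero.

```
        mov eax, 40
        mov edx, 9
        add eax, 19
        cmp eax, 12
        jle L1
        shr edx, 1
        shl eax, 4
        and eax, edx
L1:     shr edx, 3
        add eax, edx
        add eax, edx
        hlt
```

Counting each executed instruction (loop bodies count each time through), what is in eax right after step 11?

after mov eax, 40: eax=40
after mov edx, 9: edx=9
after add eax, 19: eax=40+19=59
cmp eax, 12  (cmp 59,12)
jle L1: not taken
after shr edx, 1: edx=9>>1=4
after shl eax, 4: eax=59<<4=944
after and eax, edx: eax=944&4=0
after shr edx, 3: edx=4>>3=0
after add eax, edx: eax=0+0=0
after add eax, edx: eax=0+0=0
After step 11: eax = 0.

0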